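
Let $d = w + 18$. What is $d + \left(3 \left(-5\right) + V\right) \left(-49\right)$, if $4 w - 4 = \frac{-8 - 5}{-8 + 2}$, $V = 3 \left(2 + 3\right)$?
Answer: $\frac{469}{24} \approx 19.542$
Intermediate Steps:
$V = 15$ ($V = 3 \cdot 5 = 15$)
$w = \frac{37}{24}$ ($w = 1 + \frac{\left(-8 - 5\right) \frac{1}{-8 + 2}}{4} = 1 + \frac{\left(-13\right) \frac{1}{-6}}{4} = 1 + \frac{\left(-13\right) \left(- \frac{1}{6}\right)}{4} = 1 + \frac{1}{4} \cdot \frac{13}{6} = 1 + \frac{13}{24} = \frac{37}{24} \approx 1.5417$)
$d = \frac{469}{24}$ ($d = \frac{37}{24} + 18 = \frac{469}{24} \approx 19.542$)
$d + \left(3 \left(-5\right) + V\right) \left(-49\right) = \frac{469}{24} + \left(3 \left(-5\right) + 15\right) \left(-49\right) = \frac{469}{24} + \left(-15 + 15\right) \left(-49\right) = \frac{469}{24} + 0 \left(-49\right) = \frac{469}{24} + 0 = \frac{469}{24}$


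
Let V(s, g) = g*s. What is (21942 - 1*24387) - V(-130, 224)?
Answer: 26675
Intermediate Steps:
(21942 - 1*24387) - V(-130, 224) = (21942 - 1*24387) - 224*(-130) = (21942 - 24387) - 1*(-29120) = -2445 + 29120 = 26675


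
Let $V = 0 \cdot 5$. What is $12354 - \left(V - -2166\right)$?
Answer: $10188$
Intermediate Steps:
$V = 0$
$12354 - \left(V - -2166\right) = 12354 - \left(0 - -2166\right) = 12354 - \left(0 + 2166\right) = 12354 - 2166 = 10188$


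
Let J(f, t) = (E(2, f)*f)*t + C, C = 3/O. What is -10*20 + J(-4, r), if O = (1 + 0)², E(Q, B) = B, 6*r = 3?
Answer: -189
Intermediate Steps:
r = ½ (r = (⅙)*3 = ½ ≈ 0.50000)
O = 1 (O = 1² = 1)
C = 3 (C = 3/1 = 3*1 = 3)
J(f, t) = 3 + t*f² (J(f, t) = (f*f)*t + 3 = f²*t + 3 = t*f² + 3 = 3 + t*f²)
-10*20 + J(-4, r) = -10*20 + (3 + (½)*(-4)²) = -200 + (3 + (½)*16) = -200 + (3 + 8) = -200 + 11 = -189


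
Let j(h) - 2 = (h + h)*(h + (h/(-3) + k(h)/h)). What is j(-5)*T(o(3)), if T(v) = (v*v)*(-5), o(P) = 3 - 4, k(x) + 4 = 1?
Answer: -440/3 ≈ -146.67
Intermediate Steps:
k(x) = -3 (k(x) = -4 + 1 = -3)
o(P) = -1
j(h) = 2 + 2*h*(-3/h + 2*h/3) (j(h) = 2 + (h + h)*(h + (h/(-3) - 3/h)) = 2 + (2*h)*(h + (h*(-1/3) - 3/h)) = 2 + (2*h)*(h + (-h/3 - 3/h)) = 2 + (2*h)*(h + (-3/h - h/3)) = 2 + (2*h)*(-3/h + 2*h/3) = 2 + 2*h*(-3/h + 2*h/3))
T(v) = -5*v**2 (T(v) = v**2*(-5) = -5*v**2)
j(-5)*T(o(3)) = (-4 + (4/3)*(-5)**2)*(-5*(-1)**2) = (-4 + (4/3)*25)*(-5*1) = (-4 + 100/3)*(-5) = (88/3)*(-5) = -440/3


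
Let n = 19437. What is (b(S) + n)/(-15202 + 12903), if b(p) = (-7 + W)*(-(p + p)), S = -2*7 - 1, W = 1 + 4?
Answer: -19377/2299 ≈ -8.4285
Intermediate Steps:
W = 5
S = -15 (S = -14 - 1 = -15)
b(p) = 4*p (b(p) = (-7 + 5)*(-(p + p)) = -(-2)*2*p = -(-4)*p = 4*p)
(b(S) + n)/(-15202 + 12903) = (4*(-15) + 19437)/(-15202 + 12903) = (-60 + 19437)/(-2299) = 19377*(-1/2299) = -19377/2299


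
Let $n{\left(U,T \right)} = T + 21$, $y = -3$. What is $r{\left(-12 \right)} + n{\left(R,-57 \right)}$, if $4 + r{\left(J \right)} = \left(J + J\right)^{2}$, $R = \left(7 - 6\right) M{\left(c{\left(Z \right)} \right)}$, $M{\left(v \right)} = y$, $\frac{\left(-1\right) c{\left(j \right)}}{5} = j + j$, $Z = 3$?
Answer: $536$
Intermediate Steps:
$c{\left(j \right)} = - 10 j$ ($c{\left(j \right)} = - 5 \left(j + j\right) = - 5 \cdot 2 j = - 10 j$)
$M{\left(v \right)} = -3$
$R = -3$ ($R = \left(7 - 6\right) \left(-3\right) = 1 \left(-3\right) = -3$)
$n{\left(U,T \right)} = 21 + T$
$r{\left(J \right)} = -4 + 4 J^{2}$ ($r{\left(J \right)} = -4 + \left(J + J\right)^{2} = -4 + \left(2 J\right)^{2} = -4 + 4 J^{2}$)
$r{\left(-12 \right)} + n{\left(R,-57 \right)} = \left(-4 + 4 \left(-12\right)^{2}\right) + \left(21 - 57\right) = \left(-4 + 4 \cdot 144\right) - 36 = \left(-4 + 576\right) - 36 = 572 - 36 = 536$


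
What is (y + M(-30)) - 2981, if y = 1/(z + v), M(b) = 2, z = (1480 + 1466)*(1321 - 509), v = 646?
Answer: -7128145241/2392798 ≈ -2979.0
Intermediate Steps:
z = 2392152 (z = 2946*812 = 2392152)
y = 1/2392798 (y = 1/(2392152 + 646) = 1/2392798 ≈ 4.1792e-7)
(y + M(-30)) - 2981 = (1/2392798 + 2) - 2981 = 4785597/2392798 - 2981 = -7128145241/2392798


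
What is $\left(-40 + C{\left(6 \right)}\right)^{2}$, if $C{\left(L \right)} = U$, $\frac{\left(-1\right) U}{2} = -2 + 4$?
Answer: $1936$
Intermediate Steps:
$U = -4$ ($U = - 2 \left(-2 + 4\right) = \left(-2\right) 2 = -4$)
$C{\left(L \right)} = -4$
$\left(-40 + C{\left(6 \right)}\right)^{2} = \left(-40 - 4\right)^{2} = \left(-44\right)^{2} = 1936$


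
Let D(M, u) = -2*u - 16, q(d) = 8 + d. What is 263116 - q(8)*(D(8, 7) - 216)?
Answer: 267052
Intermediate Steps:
D(M, u) = -16 - 2*u
263116 - q(8)*(D(8, 7) - 216) = 263116 - (8 + 8)*((-16 - 2*7) - 216) = 263116 - 16*((-16 - 14) - 216) = 263116 - 16*(-30 - 216) = 263116 - 16*(-246) = 263116 - 1*(-3936) = 263116 + 3936 = 267052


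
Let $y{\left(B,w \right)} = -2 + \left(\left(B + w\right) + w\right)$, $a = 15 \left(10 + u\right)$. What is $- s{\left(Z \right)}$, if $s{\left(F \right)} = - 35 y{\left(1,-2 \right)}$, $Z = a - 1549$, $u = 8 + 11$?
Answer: $-175$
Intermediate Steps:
$u = 19$
$a = 435$ ($a = 15 \left(10 + 19\right) = 15 \cdot 29 = 435$)
$y{\left(B,w \right)} = -2 + B + 2 w$ ($y{\left(B,w \right)} = -2 + \left(B + 2 w\right) = -2 + B + 2 w$)
$Z = -1114$ ($Z = 435 - 1549 = -1114$)
$s{\left(F \right)} = 175$ ($s{\left(F \right)} = - 35 \left(-2 + 1 + 2 \left(-2\right)\right) = - 35 \left(-2 + 1 - 4\right) = \left(-35\right) \left(-5\right) = 175$)
$- s{\left(Z \right)} = \left(-1\right) 175 = -175$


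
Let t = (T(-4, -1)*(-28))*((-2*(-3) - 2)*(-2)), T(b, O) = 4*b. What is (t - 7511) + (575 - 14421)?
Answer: -24941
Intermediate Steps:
t = -3584 (t = ((4*(-4))*(-28))*((-2*(-3) - 2)*(-2)) = (-16*(-28))*((6 - 2)*(-2)) = 448*(4*(-2)) = 448*(-8) = -3584)
(t - 7511) + (575 - 14421) = (-3584 - 7511) + (575 - 14421) = -11095 - 13846 = -24941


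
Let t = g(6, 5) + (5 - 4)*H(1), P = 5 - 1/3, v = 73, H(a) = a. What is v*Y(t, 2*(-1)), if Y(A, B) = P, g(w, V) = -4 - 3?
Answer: 1022/3 ≈ 340.67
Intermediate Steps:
g(w, V) = -7
P = 14/3 (P = 5 - 1*⅓ = 5 - ⅓ = 14/3 ≈ 4.6667)
t = -6 (t = -7 + (5 - 4)*1 = -7 + 1*1 = -7 + 1 = -6)
Y(A, B) = 14/3
v*Y(t, 2*(-1)) = 73*(14/3) = 1022/3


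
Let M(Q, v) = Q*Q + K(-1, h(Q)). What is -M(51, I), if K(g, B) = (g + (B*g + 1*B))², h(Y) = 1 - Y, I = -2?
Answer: -2602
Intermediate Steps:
K(g, B) = (B + g + B*g)² (K(g, B) = (g + (B*g + B))² = (g + (B + B*g))² = (B + g + B*g)²)
M(Q, v) = 1 + Q² (M(Q, v) = Q*Q + ((1 - Q) - 1 + (1 - Q)*(-1))² = Q² + ((1 - Q) - 1 + (-1 + Q))² = Q² + (-1)² = Q² + 1 = 1 + Q²)
-M(51, I) = -(1 + 51²) = -(1 + 2601) = -1*2602 = -2602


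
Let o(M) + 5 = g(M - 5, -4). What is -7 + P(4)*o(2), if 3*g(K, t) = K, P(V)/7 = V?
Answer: -175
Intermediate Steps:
P(V) = 7*V
g(K, t) = K/3
o(M) = -20/3 + M/3 (o(M) = -5 + (M - 5)/3 = -5 + (-5 + M)/3 = -5 + (-5/3 + M/3) = -20/3 + M/3)
-7 + P(4)*o(2) = -7 + (7*4)*(-20/3 + (⅓)*2) = -7 + 28*(-20/3 + ⅔) = -7 + 28*(-6) = -7 - 168 = -175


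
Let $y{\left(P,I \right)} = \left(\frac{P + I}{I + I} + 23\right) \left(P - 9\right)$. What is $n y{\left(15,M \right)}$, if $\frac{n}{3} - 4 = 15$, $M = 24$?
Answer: $\frac{65151}{8} \approx 8143.9$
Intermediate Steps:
$n = 57$ ($n = 12 + 3 \cdot 15 = 12 + 45 = 57$)
$y{\left(P,I \right)} = \left(-9 + P\right) \left(23 + \frac{I + P}{2 I}\right)$ ($y{\left(P,I \right)} = \left(\frac{I + P}{2 I} + 23\right) \left(-9 + P\right) = \left(23 + \frac{I + P}{2 I}\right) \left(-9 + P\right) = \left(-9 + P\right) \left(23 + \frac{I + P}{2 I}\right)$)
$n y{\left(15,M \right)} = 57 \frac{15^{2} - 135 + 47 \cdot 24 \left(-9 + 15\right)}{2 \cdot 24} = 57 \cdot \frac{1}{2} \cdot \frac{1}{24} \left(225 - 135 + 47 \cdot 24 \cdot 6\right) = 57 \cdot \frac{1}{2} \cdot \frac{1}{24} \left(225 - 135 + 6768\right) = 57 \cdot \frac{1}{2} \cdot \frac{1}{24} \cdot 6858 = 57 \cdot \frac{1143}{8} = \frac{65151}{8}$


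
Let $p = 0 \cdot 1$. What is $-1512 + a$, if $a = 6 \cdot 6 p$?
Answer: $-1512$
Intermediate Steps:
$p = 0$
$a = 0$ ($a = 6 \cdot 6 \cdot 0 = 36 \cdot 0 = 0$)
$-1512 + a = -1512 + 0 = -1512$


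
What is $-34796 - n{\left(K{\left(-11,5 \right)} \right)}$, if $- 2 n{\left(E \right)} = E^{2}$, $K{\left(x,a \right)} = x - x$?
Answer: $-34796$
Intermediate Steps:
$K{\left(x,a \right)} = 0$
$n{\left(E \right)} = - \frac{E^{2}}{2}$
$-34796 - n{\left(K{\left(-11,5 \right)} \right)} = -34796 - - \frac{0^{2}}{2} = -34796 - \left(- \frac{1}{2}\right) 0 = -34796 - 0 = -34796 + 0 = -34796$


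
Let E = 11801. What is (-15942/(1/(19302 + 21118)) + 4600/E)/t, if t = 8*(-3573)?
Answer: 950534615380/42164973 ≈ 22543.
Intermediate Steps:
t = -28584
(-15942/(1/(19302 + 21118)) + 4600/E)/t = (-15942/(1/(19302 + 21118)) + 4600/11801)/(-28584) = (-15942/(1/40420) + 4600*(1/11801))*(-1/28584) = (-15942/1/40420 + 4600/11801)*(-1/28584) = (-15942*40420 + 4600/11801)*(-1/28584) = (-644375640 + 4600/11801)*(-1/28584) = -7604276923040/11801*(-1/28584) = 950534615380/42164973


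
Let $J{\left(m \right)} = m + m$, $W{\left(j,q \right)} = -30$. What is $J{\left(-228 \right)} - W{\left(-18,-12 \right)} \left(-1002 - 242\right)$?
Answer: $-37776$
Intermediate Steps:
$J{\left(m \right)} = 2 m$
$J{\left(-228 \right)} - W{\left(-18,-12 \right)} \left(-1002 - 242\right) = 2 \left(-228\right) - - 30 \left(-1002 - 242\right) = -456 - \left(-30\right) \left(-1244\right) = -456 - 37320 = -37776$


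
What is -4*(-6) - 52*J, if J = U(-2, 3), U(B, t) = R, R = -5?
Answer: 284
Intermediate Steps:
U(B, t) = -5
J = -5
-4*(-6) - 52*J = -4*(-6) - 52*(-5) = 24 + 260 = 284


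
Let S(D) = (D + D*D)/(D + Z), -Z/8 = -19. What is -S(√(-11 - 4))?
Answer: (-√15 - 15*I)/(√15 - 152*I) ≈ 0.097971 - 0.027976*I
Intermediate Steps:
Z = 152 (Z = -8*(-19) = 152)
S(D) = (D + D²)/(152 + D) (S(D) = (D + D*D)/(D + 152) = (D + D²)/(152 + D))
-S(√(-11 - 4)) = -√(-11 - 4)*(1 + √(-11 - 4))/(152 + √(-11 - 4)) = -√(-15)*(1 + √(-15))/(152 + √(-15)) = -I*√15*(1 + I*√15)/(152 + I*√15)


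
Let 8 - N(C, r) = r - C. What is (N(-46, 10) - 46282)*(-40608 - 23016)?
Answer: 2947699920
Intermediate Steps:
N(C, r) = 8 + C - r (N(C, r) = 8 - (r - C) = 8 + (C - r) = 8 + C - r)
(N(-46, 10) - 46282)*(-40608 - 23016) = ((8 - 46 - 1*10) - 46282)*(-40608 - 23016) = ((8 - 46 - 10) - 46282)*(-63624) = (-48 - 46282)*(-63624) = -46330*(-63624) = 2947699920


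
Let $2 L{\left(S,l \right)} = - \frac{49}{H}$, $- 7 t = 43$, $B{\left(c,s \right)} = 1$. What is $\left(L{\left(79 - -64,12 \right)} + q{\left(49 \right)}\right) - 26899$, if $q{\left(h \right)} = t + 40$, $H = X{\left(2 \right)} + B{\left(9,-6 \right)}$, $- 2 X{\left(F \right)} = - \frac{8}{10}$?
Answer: $- \frac{376357}{14} \approx -26883.0$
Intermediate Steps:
$X{\left(F \right)} = \frac{2}{5}$ ($X{\left(F \right)} = - \frac{\left(-8\right) \frac{1}{10}}{2} = \left(- \frac{1}{2}\right) \left(- \frac{4}{5}\right) = \frac{2}{5}$)
$t = - \frac{43}{7}$ ($t = \left(- \frac{1}{7}\right) 43 = - \frac{43}{7} \approx -6.1429$)
$H = \frac{7}{5}$ ($H = \frac{2}{5} + 1 = \frac{7}{5} \approx 1.4$)
$q{\left(h \right)} = \frac{237}{7}$ ($q{\left(h \right)} = - \frac{43}{7} + 40 = \frac{237}{7}$)
$L{\left(S,l \right)} = - \frac{35}{2}$ ($L{\left(S,l \right)} = \frac{\left(-49\right) \frac{1}{\frac{7}{5}}}{2} = \frac{\left(-49\right) \frac{5}{7}}{2} = \frac{1}{2} \left(-35\right) = - \frac{35}{2}$)
$\left(L{\left(79 - -64,12 \right)} + q{\left(49 \right)}\right) - 26899 = \left(- \frac{35}{2} + \frac{237}{7}\right) - 26899 = \frac{229}{14} - 26899 = - \frac{376357}{14}$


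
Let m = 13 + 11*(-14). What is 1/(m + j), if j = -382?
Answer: -1/523 ≈ -0.0019120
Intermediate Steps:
m = -141 (m = 13 - 154 = -141)
1/(m + j) = 1/(-141 - 382) = 1/(-523) = -1/523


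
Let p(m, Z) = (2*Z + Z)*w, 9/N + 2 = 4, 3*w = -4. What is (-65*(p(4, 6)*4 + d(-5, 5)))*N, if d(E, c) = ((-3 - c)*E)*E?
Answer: 86580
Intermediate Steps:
w = -4/3 (w = (1/3)*(-4) = -4/3 ≈ -1.3333)
N = 9/2 (N = 9/(-2 + 4) = 9/2 ≈ 4.5000)
p(m, Z) = -4*Z (p(m, Z) = (2*Z + Z)*(-4/3) = (3*Z)*(-4/3) = -4*Z)
d(E, c) = E**2*(-3 - c) (d(E, c) = (E*(-3 - c))*E = E**2*(-3 - c))
(-65*(p(4, 6)*4 + d(-5, 5)))*N = -65*(-4*6*4 + (-5)**2*(-3 - 1*5))*(9/2) = -65*(-24*4 + 25*(-3 - 5))*(9/2) = -65*(-96 + 25*(-8))*(9/2) = -65*(-96 - 200)*(9/2) = -65*(-296)*(9/2) = 19240*(9/2) = 86580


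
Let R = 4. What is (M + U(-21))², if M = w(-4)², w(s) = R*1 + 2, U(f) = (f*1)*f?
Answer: 227529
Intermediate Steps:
U(f) = f² (U(f) = f*f = f²)
w(s) = 6 (w(s) = 4*1 + 2 = 4 + 2 = 6)
M = 36 (M = 6² = 36)
(M + U(-21))² = (36 + (-21)²)² = (36 + 441)² = 477² = 227529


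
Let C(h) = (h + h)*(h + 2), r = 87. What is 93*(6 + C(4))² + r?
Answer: 271275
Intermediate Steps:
C(h) = 2*h*(2 + h) (C(h) = (2*h)*(2 + h) = 2*h*(2 + h))
93*(6 + C(4))² + r = 93*(6 + 2*4*(2 + 4))² + 87 = 93*(6 + 2*4*6)² + 87 = 93*(6 + 48)² + 87 = 93*54² + 87 = 93*2916 + 87 = 271188 + 87 = 271275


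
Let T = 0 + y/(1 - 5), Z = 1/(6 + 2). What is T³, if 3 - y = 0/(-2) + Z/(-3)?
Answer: -389017/884736 ≈ -0.43970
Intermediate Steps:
Z = ⅛ (Z = 1/8 = ⅛ ≈ 0.12500)
y = 73/24 (y = 3 - (0/(-2) + (⅛)/(-3)) = 3 - (0*(-½) + (⅛)*(-⅓)) = 3 - (0 - 1/24) = 3 - 1*(-1/24) = 3 + 1/24 = 73/24 ≈ 3.0417)
T = -73/96 (T = 0 + (73/24)/(1 - 5) = 0 + (73/24)/(-4) = 0 - ¼*73/24 = 0 - 73/96 = -73/96 ≈ -0.76042)
T³ = (-73/96)³ = -389017/884736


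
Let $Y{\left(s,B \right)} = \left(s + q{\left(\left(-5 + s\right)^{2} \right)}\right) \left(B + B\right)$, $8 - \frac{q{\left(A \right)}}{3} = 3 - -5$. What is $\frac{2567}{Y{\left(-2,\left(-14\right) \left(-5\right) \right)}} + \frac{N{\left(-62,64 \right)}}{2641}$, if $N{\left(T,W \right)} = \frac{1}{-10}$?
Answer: $- \frac{1355895}{147896} \approx -9.1679$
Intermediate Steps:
$q{\left(A \right)} = 0$ ($q{\left(A \right)} = 24 - 3 \left(3 - -5\right) = 24 - 3 \left(3 + 5\right) = 24 - 24 = 0$)
$N{\left(T,W \right)} = - \frac{1}{10}$
$Y{\left(s,B \right)} = 2 B s$ ($Y{\left(s,B \right)} = \left(s + 0\right) \left(B + B\right) = s 2 B = 2 B s$)
$\frac{2567}{Y{\left(-2,\left(-14\right) \left(-5\right) \right)}} + \frac{N{\left(-62,64 \right)}}{2641} = \frac{2567}{2 \left(\left(-14\right) \left(-5\right)\right) \left(-2\right)} - \frac{1}{10 \cdot 2641} = \frac{2567}{2 \cdot 70 \left(-2\right)} - \frac{1}{26410} = \frac{2567}{-280} - \frac{1}{26410} = 2567 \left(- \frac{1}{280}\right) - \frac{1}{26410} = - \frac{2567}{280} - \frac{1}{26410} = - \frac{1355895}{147896}$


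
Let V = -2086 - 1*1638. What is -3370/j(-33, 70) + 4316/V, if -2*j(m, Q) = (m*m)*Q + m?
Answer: -75941623/70939407 ≈ -1.0705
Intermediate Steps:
j(m, Q) = -m/2 - Q*m²/2 (j(m, Q) = -((m*m)*Q + m)/2 = -(m²*Q + m)/2 = -(Q*m² + m)/2 = -(m + Q*m²)/2 = -m/2 - Q*m²/2)
V = -3724 (V = -2086 - 1638 = -3724)
-3370/j(-33, 70) + 4316/V = -3370*2/(33*(1 + 70*(-33))) + 4316/(-3724) = -3370*2/(33*(1 - 2310)) + 4316*(-1/3724) = -3370/((-½*(-33)*(-2309))) - 1079/931 = -3370/(-76197/2) - 1079/931 = -3370*(-2/76197) - 1079/931 = 6740/76197 - 1079/931 = -75941623/70939407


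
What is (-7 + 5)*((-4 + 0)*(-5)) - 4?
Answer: -44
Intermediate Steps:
(-7 + 5)*((-4 + 0)*(-5)) - 4 = -(-8)*(-5) - 4 = -2*20 - 4 = -40 - 4 = -44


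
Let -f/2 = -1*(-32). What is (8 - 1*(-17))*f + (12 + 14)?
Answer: -1574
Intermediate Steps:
f = -64 (f = -(-2)*(-32) = -2*32 = -64)
(8 - 1*(-17))*f + (12 + 14) = (8 - 1*(-17))*(-64) + (12 + 14) = (8 + 17)*(-64) + 26 = 25*(-64) + 26 = -1600 + 26 = -1574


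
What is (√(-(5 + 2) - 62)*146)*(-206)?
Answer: -30076*I*√69 ≈ -2.4983e+5*I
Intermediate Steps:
(√(-(5 + 2) - 62)*146)*(-206) = (√(-1*7 - 62)*146)*(-206) = (√(-7 - 62)*146)*(-206) = (√(-69)*146)*(-206) = ((I*√69)*146)*(-206) = (146*I*√69)*(-206) = -30076*I*√69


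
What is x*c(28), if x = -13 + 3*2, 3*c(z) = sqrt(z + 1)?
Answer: -7*sqrt(29)/3 ≈ -12.565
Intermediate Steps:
c(z) = sqrt(1 + z)/3 (c(z) = sqrt(z + 1)/3 = sqrt(1 + z)/3)
x = -7 (x = -13 + 6 = -7)
x*c(28) = -7*sqrt(1 + 28)/3 = -7*sqrt(29)/3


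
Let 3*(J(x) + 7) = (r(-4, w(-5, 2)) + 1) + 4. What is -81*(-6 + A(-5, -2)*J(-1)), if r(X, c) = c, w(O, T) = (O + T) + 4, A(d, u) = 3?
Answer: 1701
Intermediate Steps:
w(O, T) = 4 + O + T
J(x) = -5 (J(x) = -7 + (((4 - 5 + 2) + 1) + 4)/3 = -7 + ((1 + 1) + 4)/3 = -7 + (2 + 4)/3 = -7 + (1/3)*6 = -7 + 2 = -5)
-81*(-6 + A(-5, -2)*J(-1)) = -81*(-6 + 3*(-5)) = -81*(-6 - 15) = -81*(-21) = 1701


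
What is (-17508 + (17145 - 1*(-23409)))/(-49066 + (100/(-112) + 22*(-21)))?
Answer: -645288/1386809 ≈ -0.46530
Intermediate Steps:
(-17508 + (17145 - 1*(-23409)))/(-49066 + (100/(-112) + 22*(-21))) = (-17508 + (17145 + 23409))/(-49066 + (100*(-1/112) - 462)) = (-17508 + 40554)/(-49066 + (-25/28 - 462)) = 23046/(-49066 - 12961/28) = 23046/(-1386809/28) = 23046*(-28/1386809) = -645288/1386809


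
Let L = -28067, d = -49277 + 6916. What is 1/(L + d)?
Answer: -1/70428 ≈ -1.4199e-5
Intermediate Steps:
d = -42361
1/(L + d) = 1/(-28067 - 42361) = 1/(-70428) = -1/70428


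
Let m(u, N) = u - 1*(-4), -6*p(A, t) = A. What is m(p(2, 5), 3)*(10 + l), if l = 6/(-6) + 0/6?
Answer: 33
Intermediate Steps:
p(A, t) = -A/6
l = -1 (l = 6*(-1/6) + 0*(1/6) = -1 + 0 = -1)
m(u, N) = 4 + u (m(u, N) = u + 4 = 4 + u)
m(p(2, 5), 3)*(10 + l) = (4 - 1/6*2)*(10 - 1) = (4 - 1/3)*9 = (11/3)*9 = 33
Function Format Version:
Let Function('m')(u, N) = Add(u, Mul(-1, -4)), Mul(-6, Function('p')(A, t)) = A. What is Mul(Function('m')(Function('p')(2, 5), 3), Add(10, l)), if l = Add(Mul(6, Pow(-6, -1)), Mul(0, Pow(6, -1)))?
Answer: 33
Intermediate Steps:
Function('p')(A, t) = Mul(Rational(-1, 6), A)
l = -1 (l = Add(Mul(6, Rational(-1, 6)), Mul(0, Rational(1, 6))) = Add(-1, 0) = -1)
Function('m')(u, N) = Add(4, u) (Function('m')(u, N) = Add(u, 4) = Add(4, u))
Mul(Function('m')(Function('p')(2, 5), 3), Add(10, l)) = Mul(Add(4, Mul(Rational(-1, 6), 2)), Add(10, -1)) = Mul(Add(4, Rational(-1, 3)), 9) = Mul(Rational(11, 3), 9) = 33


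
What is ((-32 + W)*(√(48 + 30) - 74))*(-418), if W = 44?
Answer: 371184 - 5016*√78 ≈ 3.2688e+5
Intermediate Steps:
((-32 + W)*(√(48 + 30) - 74))*(-418) = ((-32 + 44)*(√(48 + 30) - 74))*(-418) = (12*(√78 - 74))*(-418) = (12*(-74 + √78))*(-418) = (-888 + 12*√78)*(-418) = 371184 - 5016*√78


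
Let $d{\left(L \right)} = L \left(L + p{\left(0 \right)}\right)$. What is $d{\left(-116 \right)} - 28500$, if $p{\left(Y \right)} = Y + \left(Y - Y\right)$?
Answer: $-15044$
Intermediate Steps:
$p{\left(Y \right)} = Y$ ($p{\left(Y \right)} = Y + 0 = Y$)
$d{\left(L \right)} = L^{2}$ ($d{\left(L \right)} = L \left(L + 0\right) = L L = L^{2}$)
$d{\left(-116 \right)} - 28500 = \left(-116\right)^{2} - 28500 = 13456 - 28500 = -15044$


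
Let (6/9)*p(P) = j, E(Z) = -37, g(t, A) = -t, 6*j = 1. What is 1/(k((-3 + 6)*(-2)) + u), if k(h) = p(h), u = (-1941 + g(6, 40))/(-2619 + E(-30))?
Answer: 2656/2611 ≈ 1.0172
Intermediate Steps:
j = ⅙ (j = (⅙)*1 = ⅙ ≈ 0.16667)
p(P) = ¼ (p(P) = (3/2)*(⅙) = ¼)
u = 1947/2656 (u = (-1941 - 1*6)/(-2619 - 37) = (-1941 - 6)/(-2656) = -1947*(-1/2656) = 1947/2656 ≈ 0.73306)
k(h) = ¼
1/(k((-3 + 6)*(-2)) + u) = 1/(¼ + 1947/2656) = 1/(2611/2656) = 2656/2611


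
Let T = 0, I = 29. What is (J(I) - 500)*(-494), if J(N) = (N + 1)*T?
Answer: 247000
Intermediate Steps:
J(N) = 0 (J(N) = (N + 1)*0 = (1 + N)*0 = 0)
(J(I) - 500)*(-494) = (0 - 500)*(-494) = -500*(-494) = 247000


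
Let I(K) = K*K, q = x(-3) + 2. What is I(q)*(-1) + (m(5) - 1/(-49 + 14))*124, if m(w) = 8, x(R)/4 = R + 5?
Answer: 31344/35 ≈ 895.54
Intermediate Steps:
x(R) = 20 + 4*R (x(R) = 4*(R + 5) = 4*(5 + R) = 20 + 4*R)
q = 10 (q = (20 + 4*(-3)) + 2 = (20 - 12) + 2 = 8 + 2 = 10)
I(K) = K**2
I(q)*(-1) + (m(5) - 1/(-49 + 14))*124 = 10**2*(-1) + (8 - 1/(-49 + 14))*124 = 100*(-1) + (8 - 1/(-35))*124 = -100 + (8 - 1*(-1/35))*124 = -100 + (8 + 1/35)*124 = -100 + (281/35)*124 = -100 + 34844/35 = 31344/35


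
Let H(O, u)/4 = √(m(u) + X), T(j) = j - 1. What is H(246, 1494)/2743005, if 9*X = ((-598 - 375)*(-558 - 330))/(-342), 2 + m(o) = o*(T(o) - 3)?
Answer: 20*√104134326/93810771 ≈ 0.0021756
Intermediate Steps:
T(j) = -1 + j
m(o) = -2 + o*(-4 + o) (m(o) = -2 + o*((-1 + o) - 3) = -2 + o*(-4 + o))
X = -144004/513 (X = (((-598 - 375)*(-558 - 330))/(-342))/9 = (-973*(-888)*(-1/342))/9 = (864024*(-1/342))/9 = (⅑)*(-144004/57) = -144004/513 ≈ -280.71)
H(O, u) = 4*√(-145030/513 + u² - 4*u) (H(O, u) = 4*√((-2 + u² - 4*u) - 144004/513) = 4*√(-145030/513 + u² - 4*u))
H(246, 1494)/2743005 = (4*√(-8266710 - 116964*1494 + 29241*1494²)/171)/2743005 = (4*√(-8266710 - 174744216 + 29241*2232036)/171)*(1/2743005) = (4*√(-8266710 - 174744216 + 65266964676)/171)*(1/2743005) = (4*√65083953750/171)*(1/2743005) = (4*(25*√104134326)/171)*(1/2743005) = (100*√104134326/171)*(1/2743005) = 20*√104134326/93810771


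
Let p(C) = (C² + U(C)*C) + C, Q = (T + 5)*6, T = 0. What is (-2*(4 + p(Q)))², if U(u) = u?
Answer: 13454224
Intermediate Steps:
Q = 30 (Q = (0 + 5)*6 = 5*6 = 30)
p(C) = C + 2*C² (p(C) = (C² + C*C) + C = (C² + C²) + C = 2*C² + C = C + 2*C²)
(-2*(4 + p(Q)))² = (-2*(4 + 30*(1 + 2*30)))² = (-2*(4 + 30*(1 + 60)))² = (-2*(4 + 30*61))² = (-2*(4 + 1830))² = (-2*1834)² = (-3668)² = 13454224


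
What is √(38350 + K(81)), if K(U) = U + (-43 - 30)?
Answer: 3*√4262 ≈ 195.85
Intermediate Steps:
K(U) = -73 + U (K(U) = U - 73 = -73 + U)
√(38350 + K(81)) = √(38350 + (-73 + 81)) = √(38350 + 8) = √38358 = 3*√4262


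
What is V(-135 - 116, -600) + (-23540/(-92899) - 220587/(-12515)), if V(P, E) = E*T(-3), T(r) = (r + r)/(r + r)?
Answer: -676791676187/1162630985 ≈ -582.12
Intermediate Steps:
T(r) = 1 (T(r) = (2*r)/((2*r)) = (2*r)*(1/(2*r)) = 1)
V(P, E) = E (V(P, E) = E*1 = E)
V(-135 - 116, -600) + (-23540/(-92899) - 220587/(-12515)) = -600 + (-23540/(-92899) - 220587/(-12515)) = -600 + (-23540*(-1/92899) - 220587*(-1/12515)) = -600 + (23540/92899 + 220587/12515) = -600 + 20786914813/1162630985 = -676791676187/1162630985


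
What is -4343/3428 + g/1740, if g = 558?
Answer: -470333/497060 ≈ -0.94623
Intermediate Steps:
-4343/3428 + g/1740 = -4343/3428 + 558/1740 = -4343*1/3428 + 558*(1/1740) = -4343/3428 + 93/290 = -470333/497060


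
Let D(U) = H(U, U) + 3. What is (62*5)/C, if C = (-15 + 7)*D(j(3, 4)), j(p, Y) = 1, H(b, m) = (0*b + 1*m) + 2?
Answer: -155/24 ≈ -6.4583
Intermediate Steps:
H(b, m) = 2 + m (H(b, m) = (0 + m) + 2 = m + 2 = 2 + m)
D(U) = 5 + U (D(U) = (2 + U) + 3 = 5 + U)
C = -48 (C = (-15 + 7)*(5 + 1) = -8*6 = -48)
(62*5)/C = (62*5)/(-48) = 310*(-1/48) = -155/24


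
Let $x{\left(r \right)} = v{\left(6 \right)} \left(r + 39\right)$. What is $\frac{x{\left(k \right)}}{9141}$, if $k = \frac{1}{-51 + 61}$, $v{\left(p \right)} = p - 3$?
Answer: $\frac{391}{30470} \approx 0.012832$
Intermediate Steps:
$v{\left(p \right)} = -3 + p$
$k = \frac{1}{10} \approx 0.1$
$x{\left(r \right)} = 117 + 3 r$ ($x{\left(r \right)} = \left(-3 + 6\right) \left(r + 39\right) = 3 \left(39 + r\right) = 117 + 3 r$)
$\frac{x{\left(k \right)}}{9141} = \frac{117 + 3 \cdot \frac{1}{10}}{9141} = \left(117 + \frac{3}{10}\right) \frac{1}{9141} = \frac{1173}{10} \cdot \frac{1}{9141} = \frac{391}{30470}$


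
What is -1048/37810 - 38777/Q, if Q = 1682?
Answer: -733960553/31798210 ≈ -23.082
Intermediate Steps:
-1048/37810 - 38777/Q = -1048/37810 - 38777/1682 = -1048*1/37810 - 38777*1/1682 = -524/18905 - 38777/1682 = -733960553/31798210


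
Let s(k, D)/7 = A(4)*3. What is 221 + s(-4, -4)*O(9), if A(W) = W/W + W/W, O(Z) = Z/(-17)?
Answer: 3379/17 ≈ 198.76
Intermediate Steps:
O(Z) = -Z/17 (O(Z) = Z*(-1/17) = -Z/17)
A(W) = 2 (A(W) = 1 + 1 = 2)
s(k, D) = 42 (s(k, D) = 7*(2*3) = 7*6 = 42)
221 + s(-4, -4)*O(9) = 221 + 42*(-1/17*9) = 221 + 42*(-9/17) = 221 - 378/17 = 3379/17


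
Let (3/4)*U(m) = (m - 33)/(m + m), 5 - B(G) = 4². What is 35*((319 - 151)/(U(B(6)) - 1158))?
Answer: -8820/1733 ≈ -5.0894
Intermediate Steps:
B(G) = -11 (B(G) = 5 - 1*4² = 5 - 1*16 = 5 - 16 = -11)
U(m) = 2*(-33 + m)/(3*m) (U(m) = 4*((m - 33)/(m + m))/3 = 4*((-33 + m)/((2*m)))/3 = 4*((-33 + m)*(1/(2*m)))/3 = 4*((-33 + m)/(2*m))/3 = 2*(-33 + m)/(3*m))
35*((319 - 151)/(U(B(6)) - 1158)) = 35*((319 - 151)/((⅔ - 22/(-11)) - 1158)) = 35*(168/((⅔ - 22*(-1/11)) - 1158)) = 35*(168/((⅔ + 2) - 1158)) = 35*(168/(8/3 - 1158)) = 35*(168/(-3466/3)) = 35*(168*(-3/3466)) = 35*(-252/1733) = -8820/1733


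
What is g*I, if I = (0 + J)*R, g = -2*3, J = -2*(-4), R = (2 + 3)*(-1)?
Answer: 240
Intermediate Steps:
R = -5 (R = 5*(-1) = -5)
J = 8
g = -6
I = -40 (I = (0 + 8)*(-5) = 8*(-5) = -40)
g*I = -6*(-40) = 240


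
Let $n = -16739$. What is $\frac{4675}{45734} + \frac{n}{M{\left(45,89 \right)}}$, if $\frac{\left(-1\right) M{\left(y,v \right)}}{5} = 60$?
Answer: $\frac{383471963}{6860100} \approx 55.899$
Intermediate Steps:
$M{\left(y,v \right)} = -300$ ($M{\left(y,v \right)} = \left(-5\right) 60 = -300$)
$\frac{4675}{45734} + \frac{n}{M{\left(45,89 \right)}} = \frac{4675}{45734} - \frac{16739}{-300} = 4675 \cdot \frac{1}{45734} - - \frac{16739}{300} = \frac{4675}{45734} + \frac{16739}{300} = \frac{383471963}{6860100}$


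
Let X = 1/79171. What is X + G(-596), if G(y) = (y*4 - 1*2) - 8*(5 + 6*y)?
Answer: 2072855123/79171 ≈ 26182.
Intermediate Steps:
G(y) = -42 - 44*y (G(y) = (4*y - 2) + (-40 - 48*y) = (-2 + 4*y) + (-40 - 48*y) = -42 - 44*y)
X = 1/79171 ≈ 1.2631e-5
X + G(-596) = 1/79171 + (-42 - 44*(-596)) = 1/79171 + (-42 + 26224) = 1/79171 + 26182 = 2072855123/79171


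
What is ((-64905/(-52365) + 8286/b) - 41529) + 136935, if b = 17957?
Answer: 5980907173487/62687887 ≈ 95408.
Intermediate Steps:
((-64905/(-52365) + 8286/b) - 41529) + 136935 = ((-64905/(-52365) + 8286/17957) - 41529) + 136935 = ((-64905*(-1/52365) + 8286*(1/17957)) - 41529) + 136935 = ((4327/3491 + 8286/17957) - 41529) + 136935 = (106626365/62687887 - 41529) + 136935 = -2603258632858/62687887 + 136935 = 5980907173487/62687887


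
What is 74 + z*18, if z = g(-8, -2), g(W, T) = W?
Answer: -70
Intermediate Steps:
z = -8
74 + z*18 = 74 - 8*18 = 74 - 144 = -70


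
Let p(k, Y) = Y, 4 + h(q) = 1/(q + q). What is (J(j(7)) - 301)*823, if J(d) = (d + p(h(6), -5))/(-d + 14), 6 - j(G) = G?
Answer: -1240261/5 ≈ -2.4805e+5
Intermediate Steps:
h(q) = -4 + 1/(2*q) (h(q) = -4 + 1/(q + q) = -4 + 1/(2*q))
j(G) = 6 - G
J(d) = (-5 + d)/(14 - d) (J(d) = (d - 5)/(-d + 14) = (-5 + d)/(14 - d))
(J(j(7)) - 301)*823 = ((5 - (6 - 1*7))/(-14 + (6 - 1*7)) - 301)*823 = ((5 - (6 - 7))/(-14 + (6 - 7)) - 301)*823 = ((5 - 1*(-1))/(-14 - 1) - 301)*823 = ((5 + 1)/(-15) - 301)*823 = (-1/15*6 - 301)*823 = (-⅖ - 301)*823 = -1507/5*823 = -1240261/5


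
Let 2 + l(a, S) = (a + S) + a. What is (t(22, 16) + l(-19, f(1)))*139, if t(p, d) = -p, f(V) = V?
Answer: -8479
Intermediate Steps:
l(a, S) = -2 + S + 2*a (l(a, S) = -2 + ((a + S) + a) = -2 + ((S + a) + a) = -2 + (S + 2*a) = -2 + S + 2*a)
(t(22, 16) + l(-19, f(1)))*139 = (-1*22 + (-2 + 1 + 2*(-19)))*139 = (-22 + (-2 + 1 - 38))*139 = (-22 - 39)*139 = -61*139 = -8479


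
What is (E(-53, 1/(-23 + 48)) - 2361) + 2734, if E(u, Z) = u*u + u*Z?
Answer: 79497/25 ≈ 3179.9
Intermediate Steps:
E(u, Z) = u² + Z*u
(E(-53, 1/(-23 + 48)) - 2361) + 2734 = (-53*(1/(-23 + 48) - 53) - 2361) + 2734 = (-53*(1/25 - 53) - 2361) + 2734 = (-53*(-1324/25) - 2361) + 2734 = (70172/25 - 2361) + 2734 = 11147/25 + 2734 = 79497/25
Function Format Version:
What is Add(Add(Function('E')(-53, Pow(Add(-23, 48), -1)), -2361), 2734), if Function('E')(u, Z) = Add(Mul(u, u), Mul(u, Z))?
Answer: Rational(79497, 25) ≈ 3179.9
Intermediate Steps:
Function('E')(u, Z) = Add(Pow(u, 2), Mul(Z, u))
Add(Add(Function('E')(-53, Pow(Add(-23, 48), -1)), -2361), 2734) = Add(Add(Mul(-53, Add(Pow(Add(-23, 48), -1), -53)), -2361), 2734) = Add(Add(Mul(-53, Add(Pow(25, -1), -53)), -2361), 2734) = Add(Add(Mul(-53, Add(Rational(1, 25), -53)), -2361), 2734) = Add(Add(Mul(-53, Rational(-1324, 25)), -2361), 2734) = Add(Add(Rational(70172, 25), -2361), 2734) = Add(Rational(11147, 25), 2734) = Rational(79497, 25)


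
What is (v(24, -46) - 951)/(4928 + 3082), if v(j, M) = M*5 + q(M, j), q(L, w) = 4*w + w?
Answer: -1061/8010 ≈ -0.13246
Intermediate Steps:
q(L, w) = 5*w
v(j, M) = 5*M + 5*j (v(j, M) = M*5 + 5*j = 5*M + 5*j)
(v(24, -46) - 951)/(4928 + 3082) = ((5*(-46) + 5*24) - 951)/(4928 + 3082) = ((-230 + 120) - 951)/8010 = (-110 - 951)*(1/8010) = -1061*1/8010 = -1061/8010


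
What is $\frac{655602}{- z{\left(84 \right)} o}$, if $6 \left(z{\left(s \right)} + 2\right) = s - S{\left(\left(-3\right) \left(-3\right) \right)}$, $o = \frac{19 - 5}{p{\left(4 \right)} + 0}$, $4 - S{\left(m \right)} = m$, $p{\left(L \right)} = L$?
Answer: $- \frac{7867224}{539} \approx -14596.0$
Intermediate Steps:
$S{\left(m \right)} = 4 - m$
$o = \frac{7}{2}$ ($o = \frac{19 - 5}{4 + 0} = \frac{14}{4} = 14 \cdot \frac{1}{4} = \frac{7}{2} \approx 3.5$)
$z{\left(s \right)} = - \frac{7}{6} + \frac{s}{6}$ ($z{\left(s \right)} = -2 + \frac{s - \left(4 - \left(-3\right) \left(-3\right)\right)}{6} = -2 + \frac{s - \left(4 - 9\right)}{6} = -2 + \frac{s - -5}{6} = -2 + \frac{s + 5}{6} = -2 + \frac{5 + s}{6} = -2 + \left(\frac{5}{6} + \frac{s}{6}\right) = - \frac{7}{6} + \frac{s}{6}$)
$\frac{655602}{- z{\left(84 \right)} o} = \frac{655602}{- (- \frac{7}{6} + \frac{1}{6} \cdot 84) \frac{7}{2}} = \frac{655602}{- (- \frac{7}{6} + 14) \frac{7}{2}} = \frac{655602}{\left(-1\right) \frac{77}{6} \cdot \frac{7}{2}} = \frac{655602}{\left(- \frac{77}{6}\right) \frac{7}{2}} = \frac{655602}{- \frac{539}{12}} = 655602 \left(- \frac{12}{539}\right) = - \frac{7867224}{539}$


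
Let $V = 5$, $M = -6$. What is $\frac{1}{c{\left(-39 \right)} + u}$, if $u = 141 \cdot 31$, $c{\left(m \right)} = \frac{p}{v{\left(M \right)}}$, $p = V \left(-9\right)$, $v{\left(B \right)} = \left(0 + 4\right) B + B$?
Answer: $\frac{2}{8745} \approx 0.0002287$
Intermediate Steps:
$v{\left(B \right)} = 5 B$ ($v{\left(B \right)} = 4 B + B = 5 B$)
$p = -45$ ($p = 5 \left(-9\right) = -45$)
$c{\left(m \right)} = \frac{3}{2}$ ($c{\left(m \right)} = - \frac{45}{5 \left(-6\right)} = - \frac{45}{-30} = \left(-45\right) \left(- \frac{1}{30}\right) = \frac{3}{2}$)
$u = 4371$
$\frac{1}{c{\left(-39 \right)} + u} = \frac{1}{\frac{3}{2} + 4371} = \frac{1}{\frac{8745}{2}} = \frac{2}{8745}$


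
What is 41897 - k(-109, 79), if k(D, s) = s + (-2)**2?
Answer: 41814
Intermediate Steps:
k(D, s) = 4 + s (k(D, s) = s + 4 = 4 + s)
41897 - k(-109, 79) = 41897 - (4 + 79) = 41897 - 1*83 = 41897 - 83 = 41814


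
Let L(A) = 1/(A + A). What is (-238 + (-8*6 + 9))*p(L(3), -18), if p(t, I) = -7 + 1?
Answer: 1662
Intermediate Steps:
L(A) = 1/(2*A)
p(t, I) = -6
(-238 + (-8*6 + 9))*p(L(3), -18) = (-238 + (-8*6 + 9))*(-6) = (-238 + (-48 + 9))*(-6) = (-238 - 39)*(-6) = -277*(-6) = 1662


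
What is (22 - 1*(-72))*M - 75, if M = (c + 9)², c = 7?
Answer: 23989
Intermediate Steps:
M = 256 (M = (7 + 9)² = 16² = 256)
(22 - 1*(-72))*M - 75 = (22 - 1*(-72))*256 - 75 = (22 + 72)*256 - 75 = 94*256 - 75 = 24064 - 75 = 23989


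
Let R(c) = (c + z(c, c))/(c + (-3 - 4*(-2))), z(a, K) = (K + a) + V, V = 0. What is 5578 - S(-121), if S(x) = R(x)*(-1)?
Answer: 647411/116 ≈ 5581.1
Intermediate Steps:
z(a, K) = K + a (z(a, K) = (K + a) + 0 = K + a)
R(c) = 3*c/(5 + c) (R(c) = (c + (c + c))/(c + (-3 - 4*(-2))) = (c + 2*c)/(c + (-3 + 8)) = (3*c)/(c + 5) = (3*c)/(5 + c) = 3*c/(5 + c))
S(x) = -3*x/(5 + x) (S(x) = (3*x/(5 + x))*(-1) = -3*x/(5 + x))
5578 - S(-121) = 5578 - (-3)*(-121)/(5 - 121) = 5578 - (-3)*(-121)/(-116) = 5578 - (-3)*(-121)*(-1)/116 = 5578 - 1*(-363/116) = 5578 + 363/116 = 647411/116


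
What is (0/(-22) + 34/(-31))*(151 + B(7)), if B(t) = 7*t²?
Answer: -16796/31 ≈ -541.81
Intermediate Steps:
(0/(-22) + 34/(-31))*(151 + B(7)) = (0/(-22) + 34/(-31))*(151 + 7*7²) = (0*(-1/22) + 34*(-1/31))*(151 + 7*49) = (0 - 34/31)*(151 + 343) = -34/31*494 = -16796/31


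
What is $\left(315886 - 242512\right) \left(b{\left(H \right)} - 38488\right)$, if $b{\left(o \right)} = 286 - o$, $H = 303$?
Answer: $-2825265870$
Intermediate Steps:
$\left(315886 - 242512\right) \left(b{\left(H \right)} - 38488\right) = \left(315886 - 242512\right) \left(\left(286 - 303\right) - 38488\right) = 73374 \left(\left(286 - 303\right) - 38488\right) = 73374 \left(-17 - 38488\right) = 73374 \left(-38505\right) = -2825265870$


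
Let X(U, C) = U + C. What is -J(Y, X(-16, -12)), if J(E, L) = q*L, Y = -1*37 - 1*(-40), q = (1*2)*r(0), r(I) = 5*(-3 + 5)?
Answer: 560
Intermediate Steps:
r(I) = 10 (r(I) = 5*2 = 10)
q = 20 (q = (1*2)*10 = 2*10 = 20)
Y = 3 (Y = -37 + 40 = 3)
X(U, C) = C + U
J(E, L) = 20*L
-J(Y, X(-16, -12)) = -20*(-12 - 16) = -20*(-28) = -1*(-560) = 560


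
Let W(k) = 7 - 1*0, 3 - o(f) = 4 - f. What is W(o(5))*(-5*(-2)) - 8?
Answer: 62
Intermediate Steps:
o(f) = -1 + f (o(f) = 3 - (4 - f) = 3 + (-4 + f) = -1 + f)
W(k) = 7 (W(k) = 7 + 0 = 7)
W(o(5))*(-5*(-2)) - 8 = 7*(-5*(-2)) - 8 = 7*10 - 8 = 70 - 8 = 62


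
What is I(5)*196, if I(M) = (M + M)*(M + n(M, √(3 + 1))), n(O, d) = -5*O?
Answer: -39200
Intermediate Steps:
I(M) = -8*M² (I(M) = (M + M)*(M - 5*M) = (2*M)*(-4*M) = -8*M²)
I(5)*196 = -8*5²*196 = -8*25*196 = -200*196 = -39200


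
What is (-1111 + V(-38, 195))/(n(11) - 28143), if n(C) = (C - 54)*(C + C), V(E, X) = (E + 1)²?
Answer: -258/29089 ≈ -0.0088693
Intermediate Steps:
V(E, X) = (1 + E)²
n(C) = 2*C*(-54 + C) (n(C) = (-54 + C)*(2*C) = 2*C*(-54 + C))
(-1111 + V(-38, 195))/(n(11) - 28143) = (-1111 + (1 - 38)²)/(2*11*(-54 + 11) - 28143) = (-1111 + (-37)²)/(2*11*(-43) - 28143) = (-1111 + 1369)/(-946 - 28143) = 258/(-29089) = 258*(-1/29089) = -258/29089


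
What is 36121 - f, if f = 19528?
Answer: 16593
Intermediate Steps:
36121 - f = 36121 - 1*19528 = 36121 - 19528 = 16593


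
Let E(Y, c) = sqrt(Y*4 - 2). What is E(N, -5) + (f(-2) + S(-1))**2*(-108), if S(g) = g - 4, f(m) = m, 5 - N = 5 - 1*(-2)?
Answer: -5292 + I*sqrt(10) ≈ -5292.0 + 3.1623*I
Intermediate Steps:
N = -2 (N = 5 - (5 - 1*(-2)) = 5 - (5 + 2) = 5 - 1*7 = 5 - 7 = -2)
S(g) = -4 + g
E(Y, c) = sqrt(-2 + 4*Y) (E(Y, c) = sqrt(4*Y - 2) = sqrt(-2 + 4*Y))
E(N, -5) + (f(-2) + S(-1))**2*(-108) = sqrt(-2 + 4*(-2)) + (-2 + (-4 - 1))**2*(-108) = sqrt(-2 - 8) + (-2 - 5)**2*(-108) = sqrt(-10) + (-7)**2*(-108) = I*sqrt(10) + 49*(-108) = I*sqrt(10) - 5292 = -5292 + I*sqrt(10)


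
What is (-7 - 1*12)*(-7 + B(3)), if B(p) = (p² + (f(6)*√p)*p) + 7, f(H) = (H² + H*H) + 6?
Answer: -171 - 4446*√3 ≈ -7871.7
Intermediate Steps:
f(H) = 6 + 2*H² (f(H) = (H² + H²) + 6 = 2*H² + 6 = 6 + 2*H²)
B(p) = 7 + p² + 78*p^(3/2) (B(p) = (p² + ((6 + 2*6²)*√p)*p) + 7 = (p² + ((6 + 2*36)*√p)*p) + 7 = (p² + ((6 + 72)*√p)*p) + 7 = (p² + (78*√p)*p) + 7 = (p² + 78*p^(3/2)) + 7 = 7 + p² + 78*p^(3/2))
(-7 - 1*12)*(-7 + B(3)) = (-7 - 1*12)*(-7 + (7 + 3² + 78*3^(3/2))) = (-7 - 12)*(-7 + (7 + 9 + 78*(3*√3))) = -19*(-7 + (7 + 9 + 234*√3)) = -19*(-7 + (16 + 234*√3)) = -19*(9 + 234*√3) = -171 - 4446*√3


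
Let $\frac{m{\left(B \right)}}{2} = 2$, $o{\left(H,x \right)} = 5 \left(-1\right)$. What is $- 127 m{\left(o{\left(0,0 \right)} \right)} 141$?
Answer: $-71628$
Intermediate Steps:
$o{\left(H,x \right)} = -5$
$m{\left(B \right)} = 4$ ($m{\left(B \right)} = 2 \cdot 2 = 4$)
$- 127 m{\left(o{\left(0,0 \right)} \right)} 141 = \left(-127\right) 4 \cdot 141 = \left(-508\right) 141 = -71628$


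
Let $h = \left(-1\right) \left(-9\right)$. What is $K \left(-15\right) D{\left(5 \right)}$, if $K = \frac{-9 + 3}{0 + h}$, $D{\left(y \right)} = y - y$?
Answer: $0$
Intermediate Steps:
$D{\left(y \right)} = 0$
$h = 9$
$K = - \frac{2}{3}$ ($K = \frac{-9 + 3}{0 + 9} = - \frac{6}{9} = \left(-6\right) \frac{1}{9} = - \frac{2}{3} \approx -0.66667$)
$K \left(-15\right) D{\left(5 \right)} = \left(- \frac{2}{3}\right) \left(-15\right) 0 = 10 \cdot 0 = 0$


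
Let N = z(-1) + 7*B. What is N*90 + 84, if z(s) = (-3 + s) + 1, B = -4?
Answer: -2706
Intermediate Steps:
z(s) = -2 + s
N = -31 (N = (-2 - 1) + 7*(-4) = -3 - 28 = -31)
N*90 + 84 = -31*90 + 84 = -2790 + 84 = -2706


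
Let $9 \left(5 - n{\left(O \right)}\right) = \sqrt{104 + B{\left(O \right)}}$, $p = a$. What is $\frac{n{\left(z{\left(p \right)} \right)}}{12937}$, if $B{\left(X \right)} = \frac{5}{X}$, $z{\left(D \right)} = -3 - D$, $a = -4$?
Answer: $\frac{5}{12937} - \frac{\sqrt{109}}{116433} \approx 0.00029682$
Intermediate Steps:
$p = -4$
$n{\left(O \right)} = 5 - \frac{\sqrt{104 + \frac{5}{O}}}{9}$
$\frac{n{\left(z{\left(p \right)} \right)}}{12937} = \frac{5 - \frac{\sqrt{104 + \frac{5}{-3 - -4}}}{9}}{12937} = \left(5 - \frac{\sqrt{104 + \frac{5}{-3 + 4}}}{9}\right) \frac{1}{12937} = \left(5 - \frac{\sqrt{104 + \frac{5}{1}}}{9}\right) \frac{1}{12937} = \left(5 - \frac{\sqrt{104 + 5 \cdot 1}}{9}\right) \frac{1}{12937} = \left(5 - \frac{\sqrt{104 + 5}}{9}\right) \frac{1}{12937} = \left(5 - \frac{\sqrt{109}}{9}\right) \frac{1}{12937} = \frac{5}{12937} - \frac{\sqrt{109}}{116433}$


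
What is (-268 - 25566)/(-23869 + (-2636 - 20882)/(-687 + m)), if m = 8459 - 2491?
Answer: 136429354/126075707 ≈ 1.0821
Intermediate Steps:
m = 5968
(-268 - 25566)/(-23869 + (-2636 - 20882)/(-687 + m)) = (-268 - 25566)/(-23869 + (-2636 - 20882)/(-687 + 5968)) = -25834/(-23869 - 23518/5281) = -25834/(-126075707/5281) = -25834*(-5281/126075707) = 136429354/126075707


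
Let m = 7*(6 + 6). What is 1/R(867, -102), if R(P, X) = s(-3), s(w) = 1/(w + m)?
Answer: 81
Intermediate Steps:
m = 84 (m = 7*12 = 84)
s(w) = 1/(84 + w) (s(w) = 1/(w + 84) = 1/(84 + w))
R(P, X) = 1/81 (R(P, X) = 1/(84 - 3) = 1/81)
1/R(867, -102) = 1/(1/81) = 81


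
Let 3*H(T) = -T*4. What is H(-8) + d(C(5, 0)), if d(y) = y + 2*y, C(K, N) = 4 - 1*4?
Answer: 32/3 ≈ 10.667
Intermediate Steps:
H(T) = -4*T/3 (H(T) = (-T*4)/3 = (-4*T)/3 = -4*T/3)
C(K, N) = 0 (C(K, N) = 4 - 4 = 0)
d(y) = 3*y
H(-8) + d(C(5, 0)) = -4/3*(-8) + 3*0 = 32/3 + 0 = 32/3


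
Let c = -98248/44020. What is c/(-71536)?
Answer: 12281/393626840 ≈ 3.1200e-5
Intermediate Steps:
c = -24562/11005 (c = -98248*1/44020 = -24562/11005 ≈ -2.2319)
c/(-71536) = -24562/11005/(-71536) = -24562/11005*(-1/71536) = 12281/393626840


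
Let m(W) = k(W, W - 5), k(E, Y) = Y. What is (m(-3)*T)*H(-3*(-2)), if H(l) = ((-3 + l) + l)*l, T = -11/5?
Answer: 4752/5 ≈ 950.40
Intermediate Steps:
m(W) = -5 + W (m(W) = W - 5 = -5 + W)
T = -11/5 (T = -11*1/5 = -11/5 ≈ -2.2000)
H(l) = l*(-3 + 2*l) (H(l) = (-3 + 2*l)*l = l*(-3 + 2*l))
(m(-3)*T)*H(-3*(-2)) = ((-5 - 3)*(-11/5))*((-3*(-2))*(-3 + 2*(-3*(-2)))) = (-8*(-11/5))*(6*(-3 + 2*6)) = 88*(6*(-3 + 12))/5 = 88*(6*9)/5 = (88/5)*54 = 4752/5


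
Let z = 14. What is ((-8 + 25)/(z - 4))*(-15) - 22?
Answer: -95/2 ≈ -47.500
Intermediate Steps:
((-8 + 25)/(z - 4))*(-15) - 22 = ((-8 + 25)/(14 - 4))*(-15) - 22 = (17/10)*(-15) - 22 = -51/2 - 22 = -95/2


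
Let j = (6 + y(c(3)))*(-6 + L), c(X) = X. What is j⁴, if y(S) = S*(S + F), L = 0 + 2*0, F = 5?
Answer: 1049760000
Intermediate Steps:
L = 0 (L = 0 + 0 = 0)
y(S) = S*(5 + S) (y(S) = S*(S + 5) = S*(5 + S))
j = -180 (j = (6 + 3*(5 + 3))*(-6 + 0) = (6 + 3*8)*(-6) = (6 + 24)*(-6) = 30*(-6) = -180)
j⁴ = (-180)⁴ = 1049760000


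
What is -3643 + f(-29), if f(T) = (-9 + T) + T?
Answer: -3710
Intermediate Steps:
f(T) = -9 + 2*T
-3643 + f(-29) = -3643 + (-9 + 2*(-29)) = -3643 + (-9 - 58) = -3643 - 67 = -3710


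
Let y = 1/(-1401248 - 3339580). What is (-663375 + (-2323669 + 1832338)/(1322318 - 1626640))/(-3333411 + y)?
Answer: 478537081496813466/2404619790695861749 ≈ 0.19901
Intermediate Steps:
y = -1/4740828 (y = 1/(-4740828) = -1/4740828 ≈ -2.1093e-7)
(-663375 + (-2323669 + 1832338)/(1322318 - 1626640))/(-3333411 + y) = (-663375 + (-2323669 + 1832338)/(1322318 - 1626640))/(-3333411 - 1/4740828) = (-663375 - 491331/(-304322))/(-15803128204309/4740828) = (-663375 - 491331*(-1/304322))*(-4740828/15803128204309) = (-663375 + 491331/304322)*(-4740828/15803128204309) = -201879115419/304322*(-4740828/15803128204309) = 478537081496813466/2404619790695861749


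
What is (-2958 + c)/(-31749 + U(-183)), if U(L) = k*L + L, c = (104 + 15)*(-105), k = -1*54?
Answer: 1717/2450 ≈ 0.70082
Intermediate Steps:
k = -54
c = -12495 (c = 119*(-105) = -12495)
U(L) = -53*L (U(L) = -54*L + L = -53*L)
(-2958 + c)/(-31749 + U(-183)) = (-2958 - 12495)/(-31749 - 53*(-183)) = -15453/(-31749 + 9699) = -15453/(-22050) = -15453*(-1/22050) = 1717/2450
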